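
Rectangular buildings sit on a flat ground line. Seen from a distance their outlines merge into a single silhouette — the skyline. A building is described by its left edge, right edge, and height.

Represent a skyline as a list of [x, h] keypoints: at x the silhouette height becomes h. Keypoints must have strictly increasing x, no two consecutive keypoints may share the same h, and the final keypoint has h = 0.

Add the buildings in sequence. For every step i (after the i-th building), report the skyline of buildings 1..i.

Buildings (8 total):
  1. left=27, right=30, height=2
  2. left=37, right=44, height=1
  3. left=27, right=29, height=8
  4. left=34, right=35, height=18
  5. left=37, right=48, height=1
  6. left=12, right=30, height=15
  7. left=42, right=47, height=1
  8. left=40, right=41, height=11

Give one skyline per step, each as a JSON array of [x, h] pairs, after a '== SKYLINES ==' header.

== SKYLINES ==
[[27,2],[30,0]]
[[27,2],[30,0],[37,1],[44,0]]
[[27,8],[29,2],[30,0],[37,1],[44,0]]
[[27,8],[29,2],[30,0],[34,18],[35,0],[37,1],[44,0]]
[[27,8],[29,2],[30,0],[34,18],[35,0],[37,1],[48,0]]
[[12,15],[30,0],[34,18],[35,0],[37,1],[48,0]]
[[12,15],[30,0],[34,18],[35,0],[37,1],[48,0]]
[[12,15],[30,0],[34,18],[35,0],[37,1],[40,11],[41,1],[48,0]]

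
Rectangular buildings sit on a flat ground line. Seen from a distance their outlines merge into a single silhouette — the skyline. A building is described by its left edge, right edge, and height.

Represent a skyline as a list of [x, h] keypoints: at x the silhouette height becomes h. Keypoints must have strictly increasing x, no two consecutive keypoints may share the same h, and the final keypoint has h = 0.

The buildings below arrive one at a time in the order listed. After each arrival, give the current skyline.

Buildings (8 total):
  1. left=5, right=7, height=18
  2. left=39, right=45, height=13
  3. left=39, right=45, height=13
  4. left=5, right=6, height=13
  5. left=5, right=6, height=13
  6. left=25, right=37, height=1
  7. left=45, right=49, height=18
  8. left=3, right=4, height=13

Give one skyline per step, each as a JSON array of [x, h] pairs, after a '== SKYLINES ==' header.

== SKYLINES ==
[[5,18],[7,0]]
[[5,18],[7,0],[39,13],[45,0]]
[[5,18],[7,0],[39,13],[45,0]]
[[5,18],[7,0],[39,13],[45,0]]
[[5,18],[7,0],[39,13],[45,0]]
[[5,18],[7,0],[25,1],[37,0],[39,13],[45,0]]
[[5,18],[7,0],[25,1],[37,0],[39,13],[45,18],[49,0]]
[[3,13],[4,0],[5,18],[7,0],[25,1],[37,0],[39,13],[45,18],[49,0]]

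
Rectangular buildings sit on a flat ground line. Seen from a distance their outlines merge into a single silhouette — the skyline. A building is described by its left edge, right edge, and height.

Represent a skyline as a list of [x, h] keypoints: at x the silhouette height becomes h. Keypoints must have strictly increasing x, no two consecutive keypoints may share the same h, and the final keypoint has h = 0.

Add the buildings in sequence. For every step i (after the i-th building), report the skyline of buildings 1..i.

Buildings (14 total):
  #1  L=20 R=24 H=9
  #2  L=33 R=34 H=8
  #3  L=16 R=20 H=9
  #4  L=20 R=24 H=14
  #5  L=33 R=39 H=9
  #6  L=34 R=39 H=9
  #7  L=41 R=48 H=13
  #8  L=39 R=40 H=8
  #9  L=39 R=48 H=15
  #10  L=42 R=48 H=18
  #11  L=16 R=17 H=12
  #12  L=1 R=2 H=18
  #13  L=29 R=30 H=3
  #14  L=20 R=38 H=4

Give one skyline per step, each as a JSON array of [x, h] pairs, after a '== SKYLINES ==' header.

== SKYLINES ==
[[20,9],[24,0]]
[[20,9],[24,0],[33,8],[34,0]]
[[16,9],[24,0],[33,8],[34,0]]
[[16,9],[20,14],[24,0],[33,8],[34,0]]
[[16,9],[20,14],[24,0],[33,9],[39,0]]
[[16,9],[20,14],[24,0],[33,9],[39,0]]
[[16,9],[20,14],[24,0],[33,9],[39,0],[41,13],[48,0]]
[[16,9],[20,14],[24,0],[33,9],[39,8],[40,0],[41,13],[48,0]]
[[16,9],[20,14],[24,0],[33,9],[39,15],[48,0]]
[[16,9],[20,14],[24,0],[33,9],[39,15],[42,18],[48,0]]
[[16,12],[17,9],[20,14],[24,0],[33,9],[39,15],[42,18],[48,0]]
[[1,18],[2,0],[16,12],[17,9],[20,14],[24,0],[33,9],[39,15],[42,18],[48,0]]
[[1,18],[2,0],[16,12],[17,9],[20,14],[24,0],[29,3],[30,0],[33,9],[39,15],[42,18],[48,0]]
[[1,18],[2,0],[16,12],[17,9],[20,14],[24,4],[33,9],[39,15],[42,18],[48,0]]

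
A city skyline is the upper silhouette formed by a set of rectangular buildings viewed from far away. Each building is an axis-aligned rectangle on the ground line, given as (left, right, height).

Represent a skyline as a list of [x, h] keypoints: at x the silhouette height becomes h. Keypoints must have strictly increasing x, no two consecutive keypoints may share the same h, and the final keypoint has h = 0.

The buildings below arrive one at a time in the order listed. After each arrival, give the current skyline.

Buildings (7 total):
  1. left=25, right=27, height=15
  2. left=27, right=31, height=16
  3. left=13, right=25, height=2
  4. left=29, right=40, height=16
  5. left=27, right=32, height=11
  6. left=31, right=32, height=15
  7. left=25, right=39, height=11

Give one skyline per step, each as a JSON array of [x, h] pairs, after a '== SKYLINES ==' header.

== SKYLINES ==
[[25,15],[27,0]]
[[25,15],[27,16],[31,0]]
[[13,2],[25,15],[27,16],[31,0]]
[[13,2],[25,15],[27,16],[40,0]]
[[13,2],[25,15],[27,16],[40,0]]
[[13,2],[25,15],[27,16],[40,0]]
[[13,2],[25,15],[27,16],[40,0]]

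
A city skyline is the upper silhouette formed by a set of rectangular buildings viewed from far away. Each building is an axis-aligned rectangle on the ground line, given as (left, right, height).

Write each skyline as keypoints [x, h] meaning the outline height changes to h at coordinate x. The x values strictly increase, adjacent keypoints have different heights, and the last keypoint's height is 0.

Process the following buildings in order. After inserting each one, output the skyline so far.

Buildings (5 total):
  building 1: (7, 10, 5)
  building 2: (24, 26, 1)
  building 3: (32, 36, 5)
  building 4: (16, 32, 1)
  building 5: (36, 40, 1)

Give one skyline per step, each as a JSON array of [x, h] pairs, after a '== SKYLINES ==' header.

== SKYLINES ==
[[7,5],[10,0]]
[[7,5],[10,0],[24,1],[26,0]]
[[7,5],[10,0],[24,1],[26,0],[32,5],[36,0]]
[[7,5],[10,0],[16,1],[32,5],[36,0]]
[[7,5],[10,0],[16,1],[32,5],[36,1],[40,0]]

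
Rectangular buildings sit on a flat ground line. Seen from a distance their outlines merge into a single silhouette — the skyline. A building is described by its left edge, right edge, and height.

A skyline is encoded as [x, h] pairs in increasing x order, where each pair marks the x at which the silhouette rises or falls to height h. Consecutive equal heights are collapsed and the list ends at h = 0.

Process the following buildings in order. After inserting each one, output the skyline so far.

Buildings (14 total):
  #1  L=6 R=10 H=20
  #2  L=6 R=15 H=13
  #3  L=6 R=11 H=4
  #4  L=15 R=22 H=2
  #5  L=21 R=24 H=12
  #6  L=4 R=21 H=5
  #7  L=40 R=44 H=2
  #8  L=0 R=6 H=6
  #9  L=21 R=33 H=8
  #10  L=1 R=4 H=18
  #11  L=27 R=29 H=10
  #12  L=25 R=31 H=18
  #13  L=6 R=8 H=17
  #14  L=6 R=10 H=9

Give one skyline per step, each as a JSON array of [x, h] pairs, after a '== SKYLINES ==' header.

== SKYLINES ==
[[6,20],[10,0]]
[[6,20],[10,13],[15,0]]
[[6,20],[10,13],[15,0]]
[[6,20],[10,13],[15,2],[22,0]]
[[6,20],[10,13],[15,2],[21,12],[24,0]]
[[4,5],[6,20],[10,13],[15,5],[21,12],[24,0]]
[[4,5],[6,20],[10,13],[15,5],[21,12],[24,0],[40,2],[44,0]]
[[0,6],[6,20],[10,13],[15,5],[21,12],[24,0],[40,2],[44,0]]
[[0,6],[6,20],[10,13],[15,5],[21,12],[24,8],[33,0],[40,2],[44,0]]
[[0,6],[1,18],[4,6],[6,20],[10,13],[15,5],[21,12],[24,8],[33,0],[40,2],[44,0]]
[[0,6],[1,18],[4,6],[6,20],[10,13],[15,5],[21,12],[24,8],[27,10],[29,8],[33,0],[40,2],[44,0]]
[[0,6],[1,18],[4,6],[6,20],[10,13],[15,5],[21,12],[24,8],[25,18],[31,8],[33,0],[40,2],[44,0]]
[[0,6],[1,18],[4,6],[6,20],[10,13],[15,5],[21,12],[24,8],[25,18],[31,8],[33,0],[40,2],[44,0]]
[[0,6],[1,18],[4,6],[6,20],[10,13],[15,5],[21,12],[24,8],[25,18],[31,8],[33,0],[40,2],[44,0]]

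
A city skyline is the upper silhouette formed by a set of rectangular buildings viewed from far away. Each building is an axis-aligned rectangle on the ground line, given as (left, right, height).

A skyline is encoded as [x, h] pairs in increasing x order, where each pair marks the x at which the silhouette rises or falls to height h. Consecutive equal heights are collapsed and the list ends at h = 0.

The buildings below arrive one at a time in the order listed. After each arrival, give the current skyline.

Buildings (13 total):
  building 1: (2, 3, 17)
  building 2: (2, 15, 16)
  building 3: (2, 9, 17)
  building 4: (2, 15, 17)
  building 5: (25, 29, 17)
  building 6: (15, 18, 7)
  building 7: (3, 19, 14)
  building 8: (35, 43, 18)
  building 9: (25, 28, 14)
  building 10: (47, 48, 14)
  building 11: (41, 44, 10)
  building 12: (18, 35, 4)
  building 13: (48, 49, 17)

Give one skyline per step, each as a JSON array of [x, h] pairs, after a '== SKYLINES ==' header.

== SKYLINES ==
[[2,17],[3,0]]
[[2,17],[3,16],[15,0]]
[[2,17],[9,16],[15,0]]
[[2,17],[15,0]]
[[2,17],[15,0],[25,17],[29,0]]
[[2,17],[15,7],[18,0],[25,17],[29,0]]
[[2,17],[15,14],[19,0],[25,17],[29,0]]
[[2,17],[15,14],[19,0],[25,17],[29,0],[35,18],[43,0]]
[[2,17],[15,14],[19,0],[25,17],[29,0],[35,18],[43,0]]
[[2,17],[15,14],[19,0],[25,17],[29,0],[35,18],[43,0],[47,14],[48,0]]
[[2,17],[15,14],[19,0],[25,17],[29,0],[35,18],[43,10],[44,0],[47,14],[48,0]]
[[2,17],[15,14],[19,4],[25,17],[29,4],[35,18],[43,10],[44,0],[47,14],[48,0]]
[[2,17],[15,14],[19,4],[25,17],[29,4],[35,18],[43,10],[44,0],[47,14],[48,17],[49,0]]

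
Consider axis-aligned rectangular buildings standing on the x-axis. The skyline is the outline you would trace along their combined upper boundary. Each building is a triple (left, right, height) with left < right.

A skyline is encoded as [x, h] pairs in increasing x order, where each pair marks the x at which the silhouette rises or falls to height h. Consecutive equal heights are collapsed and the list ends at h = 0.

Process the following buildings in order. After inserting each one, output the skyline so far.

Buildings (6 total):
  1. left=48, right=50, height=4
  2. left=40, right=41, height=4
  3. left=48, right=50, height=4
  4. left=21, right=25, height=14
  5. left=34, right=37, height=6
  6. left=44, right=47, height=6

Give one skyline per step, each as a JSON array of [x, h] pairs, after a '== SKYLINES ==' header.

== SKYLINES ==
[[48,4],[50,0]]
[[40,4],[41,0],[48,4],[50,0]]
[[40,4],[41,0],[48,4],[50,0]]
[[21,14],[25,0],[40,4],[41,0],[48,4],[50,0]]
[[21,14],[25,0],[34,6],[37,0],[40,4],[41,0],[48,4],[50,0]]
[[21,14],[25,0],[34,6],[37,0],[40,4],[41,0],[44,6],[47,0],[48,4],[50,0]]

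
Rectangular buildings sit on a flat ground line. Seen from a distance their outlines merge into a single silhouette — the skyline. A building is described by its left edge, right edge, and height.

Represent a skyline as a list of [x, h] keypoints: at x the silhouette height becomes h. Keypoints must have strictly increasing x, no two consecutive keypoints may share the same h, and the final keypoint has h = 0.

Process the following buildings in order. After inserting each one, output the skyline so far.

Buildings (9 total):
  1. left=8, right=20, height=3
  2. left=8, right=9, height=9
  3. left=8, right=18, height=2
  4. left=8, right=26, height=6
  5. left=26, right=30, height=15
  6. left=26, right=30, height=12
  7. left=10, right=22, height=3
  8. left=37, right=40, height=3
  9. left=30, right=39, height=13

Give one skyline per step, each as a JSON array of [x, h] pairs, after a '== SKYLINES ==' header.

== SKYLINES ==
[[8,3],[20,0]]
[[8,9],[9,3],[20,0]]
[[8,9],[9,3],[20,0]]
[[8,9],[9,6],[26,0]]
[[8,9],[9,6],[26,15],[30,0]]
[[8,9],[9,6],[26,15],[30,0]]
[[8,9],[9,6],[26,15],[30,0]]
[[8,9],[9,6],[26,15],[30,0],[37,3],[40,0]]
[[8,9],[9,6],[26,15],[30,13],[39,3],[40,0]]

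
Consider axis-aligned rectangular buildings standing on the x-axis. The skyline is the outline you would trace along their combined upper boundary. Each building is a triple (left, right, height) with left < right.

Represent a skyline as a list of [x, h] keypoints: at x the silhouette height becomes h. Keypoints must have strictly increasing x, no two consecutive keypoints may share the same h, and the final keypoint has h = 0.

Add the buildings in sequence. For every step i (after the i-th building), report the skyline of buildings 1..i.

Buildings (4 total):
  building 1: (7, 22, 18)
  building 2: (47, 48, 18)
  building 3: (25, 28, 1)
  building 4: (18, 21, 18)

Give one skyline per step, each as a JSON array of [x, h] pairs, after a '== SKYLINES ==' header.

== SKYLINES ==
[[7,18],[22,0]]
[[7,18],[22,0],[47,18],[48,0]]
[[7,18],[22,0],[25,1],[28,0],[47,18],[48,0]]
[[7,18],[22,0],[25,1],[28,0],[47,18],[48,0]]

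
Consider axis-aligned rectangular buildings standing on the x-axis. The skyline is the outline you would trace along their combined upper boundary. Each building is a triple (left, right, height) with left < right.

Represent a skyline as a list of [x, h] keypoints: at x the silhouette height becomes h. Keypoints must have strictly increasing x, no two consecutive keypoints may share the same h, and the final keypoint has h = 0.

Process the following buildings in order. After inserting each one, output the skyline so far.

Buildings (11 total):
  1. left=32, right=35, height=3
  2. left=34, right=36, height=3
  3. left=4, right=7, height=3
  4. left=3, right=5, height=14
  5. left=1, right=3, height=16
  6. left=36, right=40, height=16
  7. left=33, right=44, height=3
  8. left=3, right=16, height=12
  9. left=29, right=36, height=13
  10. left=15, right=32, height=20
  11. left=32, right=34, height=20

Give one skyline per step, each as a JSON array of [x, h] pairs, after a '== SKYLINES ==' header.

== SKYLINES ==
[[32,3],[35,0]]
[[32,3],[36,0]]
[[4,3],[7,0],[32,3],[36,0]]
[[3,14],[5,3],[7,0],[32,3],[36,0]]
[[1,16],[3,14],[5,3],[7,0],[32,3],[36,0]]
[[1,16],[3,14],[5,3],[7,0],[32,3],[36,16],[40,0]]
[[1,16],[3,14],[5,3],[7,0],[32,3],[36,16],[40,3],[44,0]]
[[1,16],[3,14],[5,12],[16,0],[32,3],[36,16],[40,3],[44,0]]
[[1,16],[3,14],[5,12],[16,0],[29,13],[36,16],[40,3],[44,0]]
[[1,16],[3,14],[5,12],[15,20],[32,13],[36,16],[40,3],[44,0]]
[[1,16],[3,14],[5,12],[15,20],[34,13],[36,16],[40,3],[44,0]]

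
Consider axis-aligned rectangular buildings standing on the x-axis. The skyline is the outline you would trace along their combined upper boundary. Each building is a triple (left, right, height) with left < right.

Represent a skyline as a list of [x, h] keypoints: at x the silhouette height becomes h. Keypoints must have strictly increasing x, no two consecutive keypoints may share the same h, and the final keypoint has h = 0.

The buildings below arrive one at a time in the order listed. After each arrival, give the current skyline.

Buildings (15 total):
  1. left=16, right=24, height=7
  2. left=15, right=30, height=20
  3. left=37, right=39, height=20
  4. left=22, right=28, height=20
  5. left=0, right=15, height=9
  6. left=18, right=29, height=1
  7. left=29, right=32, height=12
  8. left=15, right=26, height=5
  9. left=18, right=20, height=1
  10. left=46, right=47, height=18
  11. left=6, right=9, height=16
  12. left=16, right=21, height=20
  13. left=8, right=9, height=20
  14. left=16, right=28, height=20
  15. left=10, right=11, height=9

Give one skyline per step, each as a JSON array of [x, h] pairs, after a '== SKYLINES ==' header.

== SKYLINES ==
[[16,7],[24,0]]
[[15,20],[30,0]]
[[15,20],[30,0],[37,20],[39,0]]
[[15,20],[30,0],[37,20],[39,0]]
[[0,9],[15,20],[30,0],[37,20],[39,0]]
[[0,9],[15,20],[30,0],[37,20],[39,0]]
[[0,9],[15,20],[30,12],[32,0],[37,20],[39,0]]
[[0,9],[15,20],[30,12],[32,0],[37,20],[39,0]]
[[0,9],[15,20],[30,12],[32,0],[37,20],[39,0]]
[[0,9],[15,20],[30,12],[32,0],[37,20],[39,0],[46,18],[47,0]]
[[0,9],[6,16],[9,9],[15,20],[30,12],[32,0],[37,20],[39,0],[46,18],[47,0]]
[[0,9],[6,16],[9,9],[15,20],[30,12],[32,0],[37,20],[39,0],[46,18],[47,0]]
[[0,9],[6,16],[8,20],[9,9],[15,20],[30,12],[32,0],[37,20],[39,0],[46,18],[47,0]]
[[0,9],[6,16],[8,20],[9,9],[15,20],[30,12],[32,0],[37,20],[39,0],[46,18],[47,0]]
[[0,9],[6,16],[8,20],[9,9],[15,20],[30,12],[32,0],[37,20],[39,0],[46,18],[47,0]]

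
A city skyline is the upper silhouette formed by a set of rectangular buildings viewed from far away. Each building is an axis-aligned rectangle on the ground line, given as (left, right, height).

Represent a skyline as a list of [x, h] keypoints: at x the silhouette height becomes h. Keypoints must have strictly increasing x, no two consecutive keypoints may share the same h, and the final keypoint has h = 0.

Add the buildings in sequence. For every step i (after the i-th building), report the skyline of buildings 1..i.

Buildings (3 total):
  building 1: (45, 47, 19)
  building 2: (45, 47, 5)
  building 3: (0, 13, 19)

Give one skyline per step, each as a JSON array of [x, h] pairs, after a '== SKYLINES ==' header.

== SKYLINES ==
[[45,19],[47,0]]
[[45,19],[47,0]]
[[0,19],[13,0],[45,19],[47,0]]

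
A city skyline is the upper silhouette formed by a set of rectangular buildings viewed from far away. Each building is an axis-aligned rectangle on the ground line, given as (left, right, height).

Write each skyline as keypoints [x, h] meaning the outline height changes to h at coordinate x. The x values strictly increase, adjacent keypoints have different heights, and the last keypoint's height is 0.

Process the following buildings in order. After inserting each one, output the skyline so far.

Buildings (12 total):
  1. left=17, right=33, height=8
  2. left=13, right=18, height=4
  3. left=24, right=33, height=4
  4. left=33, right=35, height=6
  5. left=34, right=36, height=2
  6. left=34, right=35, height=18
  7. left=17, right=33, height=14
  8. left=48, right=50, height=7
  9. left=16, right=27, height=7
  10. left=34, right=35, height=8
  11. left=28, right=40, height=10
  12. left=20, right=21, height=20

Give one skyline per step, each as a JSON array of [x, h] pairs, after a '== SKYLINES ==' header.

== SKYLINES ==
[[17,8],[33,0]]
[[13,4],[17,8],[33,0]]
[[13,4],[17,8],[33,0]]
[[13,4],[17,8],[33,6],[35,0]]
[[13,4],[17,8],[33,6],[35,2],[36,0]]
[[13,4],[17,8],[33,6],[34,18],[35,2],[36,0]]
[[13,4],[17,14],[33,6],[34,18],[35,2],[36,0]]
[[13,4],[17,14],[33,6],[34,18],[35,2],[36,0],[48,7],[50,0]]
[[13,4],[16,7],[17,14],[33,6],[34,18],[35,2],[36,0],[48,7],[50,0]]
[[13,4],[16,7],[17,14],[33,6],[34,18],[35,2],[36,0],[48,7],[50,0]]
[[13,4],[16,7],[17,14],[33,10],[34,18],[35,10],[40,0],[48,7],[50,0]]
[[13,4],[16,7],[17,14],[20,20],[21,14],[33,10],[34,18],[35,10],[40,0],[48,7],[50,0]]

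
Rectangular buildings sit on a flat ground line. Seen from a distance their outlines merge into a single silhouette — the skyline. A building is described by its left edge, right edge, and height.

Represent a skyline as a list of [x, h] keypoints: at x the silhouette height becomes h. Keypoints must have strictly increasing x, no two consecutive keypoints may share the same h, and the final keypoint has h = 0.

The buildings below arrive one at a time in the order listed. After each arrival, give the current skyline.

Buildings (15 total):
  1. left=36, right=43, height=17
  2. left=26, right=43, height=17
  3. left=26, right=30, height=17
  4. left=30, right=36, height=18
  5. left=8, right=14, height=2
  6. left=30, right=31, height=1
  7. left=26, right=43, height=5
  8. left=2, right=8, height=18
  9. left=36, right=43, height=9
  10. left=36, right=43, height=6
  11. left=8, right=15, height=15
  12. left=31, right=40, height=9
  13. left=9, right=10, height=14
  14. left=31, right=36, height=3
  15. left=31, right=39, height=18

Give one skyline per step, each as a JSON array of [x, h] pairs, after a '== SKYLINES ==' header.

== SKYLINES ==
[[36,17],[43,0]]
[[26,17],[43,0]]
[[26,17],[43,0]]
[[26,17],[30,18],[36,17],[43,0]]
[[8,2],[14,0],[26,17],[30,18],[36,17],[43,0]]
[[8,2],[14,0],[26,17],[30,18],[36,17],[43,0]]
[[8,2],[14,0],[26,17],[30,18],[36,17],[43,0]]
[[2,18],[8,2],[14,0],[26,17],[30,18],[36,17],[43,0]]
[[2,18],[8,2],[14,0],[26,17],[30,18],[36,17],[43,0]]
[[2,18],[8,2],[14,0],[26,17],[30,18],[36,17],[43,0]]
[[2,18],[8,15],[15,0],[26,17],[30,18],[36,17],[43,0]]
[[2,18],[8,15],[15,0],[26,17],[30,18],[36,17],[43,0]]
[[2,18],[8,15],[15,0],[26,17],[30,18],[36,17],[43,0]]
[[2,18],[8,15],[15,0],[26,17],[30,18],[36,17],[43,0]]
[[2,18],[8,15],[15,0],[26,17],[30,18],[39,17],[43,0]]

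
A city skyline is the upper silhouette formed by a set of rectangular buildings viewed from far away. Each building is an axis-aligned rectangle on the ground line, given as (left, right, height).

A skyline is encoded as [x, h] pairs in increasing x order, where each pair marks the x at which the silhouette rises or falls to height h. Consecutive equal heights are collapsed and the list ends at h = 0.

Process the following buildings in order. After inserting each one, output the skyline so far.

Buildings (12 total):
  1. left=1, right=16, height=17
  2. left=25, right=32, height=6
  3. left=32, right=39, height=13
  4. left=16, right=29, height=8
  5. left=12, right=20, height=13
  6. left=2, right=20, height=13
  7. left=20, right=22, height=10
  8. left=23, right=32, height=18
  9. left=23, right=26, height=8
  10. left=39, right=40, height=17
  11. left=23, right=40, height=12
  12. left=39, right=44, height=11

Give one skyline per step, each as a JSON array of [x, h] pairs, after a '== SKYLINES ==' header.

== SKYLINES ==
[[1,17],[16,0]]
[[1,17],[16,0],[25,6],[32,0]]
[[1,17],[16,0],[25,6],[32,13],[39,0]]
[[1,17],[16,8],[29,6],[32,13],[39,0]]
[[1,17],[16,13],[20,8],[29,6],[32,13],[39,0]]
[[1,17],[16,13],[20,8],[29,6],[32,13],[39,0]]
[[1,17],[16,13],[20,10],[22,8],[29,6],[32,13],[39,0]]
[[1,17],[16,13],[20,10],[22,8],[23,18],[32,13],[39,0]]
[[1,17],[16,13],[20,10],[22,8],[23,18],[32,13],[39,0]]
[[1,17],[16,13],[20,10],[22,8],[23,18],[32,13],[39,17],[40,0]]
[[1,17],[16,13],[20,10],[22,8],[23,18],[32,13],[39,17],[40,0]]
[[1,17],[16,13],[20,10],[22,8],[23,18],[32,13],[39,17],[40,11],[44,0]]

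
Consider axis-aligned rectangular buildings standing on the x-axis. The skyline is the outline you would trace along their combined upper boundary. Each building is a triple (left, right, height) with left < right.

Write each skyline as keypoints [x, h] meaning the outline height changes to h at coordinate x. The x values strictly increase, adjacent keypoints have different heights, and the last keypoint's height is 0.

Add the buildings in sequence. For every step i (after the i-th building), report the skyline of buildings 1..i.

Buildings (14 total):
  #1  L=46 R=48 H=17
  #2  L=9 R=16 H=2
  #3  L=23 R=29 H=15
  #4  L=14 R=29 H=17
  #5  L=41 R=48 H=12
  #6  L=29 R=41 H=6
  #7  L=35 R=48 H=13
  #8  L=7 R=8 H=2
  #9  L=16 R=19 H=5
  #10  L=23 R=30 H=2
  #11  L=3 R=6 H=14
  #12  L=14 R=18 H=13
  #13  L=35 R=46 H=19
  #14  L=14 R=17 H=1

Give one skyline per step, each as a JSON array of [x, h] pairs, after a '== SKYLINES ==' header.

== SKYLINES ==
[[46,17],[48,0]]
[[9,2],[16,0],[46,17],[48,0]]
[[9,2],[16,0],[23,15],[29,0],[46,17],[48,0]]
[[9,2],[14,17],[29,0],[46,17],[48,0]]
[[9,2],[14,17],[29,0],[41,12],[46,17],[48,0]]
[[9,2],[14,17],[29,6],[41,12],[46,17],[48,0]]
[[9,2],[14,17],[29,6],[35,13],[46,17],[48,0]]
[[7,2],[8,0],[9,2],[14,17],[29,6],[35,13],[46,17],[48,0]]
[[7,2],[8,0],[9,2],[14,17],[29,6],[35,13],[46,17],[48,0]]
[[7,2],[8,0],[9,2],[14,17],[29,6],[35,13],[46,17],[48,0]]
[[3,14],[6,0],[7,2],[8,0],[9,2],[14,17],[29,6],[35,13],[46,17],[48,0]]
[[3,14],[6,0],[7,2],[8,0],[9,2],[14,17],[29,6],[35,13],[46,17],[48,0]]
[[3,14],[6,0],[7,2],[8,0],[9,2],[14,17],[29,6],[35,19],[46,17],[48,0]]
[[3,14],[6,0],[7,2],[8,0],[9,2],[14,17],[29,6],[35,19],[46,17],[48,0]]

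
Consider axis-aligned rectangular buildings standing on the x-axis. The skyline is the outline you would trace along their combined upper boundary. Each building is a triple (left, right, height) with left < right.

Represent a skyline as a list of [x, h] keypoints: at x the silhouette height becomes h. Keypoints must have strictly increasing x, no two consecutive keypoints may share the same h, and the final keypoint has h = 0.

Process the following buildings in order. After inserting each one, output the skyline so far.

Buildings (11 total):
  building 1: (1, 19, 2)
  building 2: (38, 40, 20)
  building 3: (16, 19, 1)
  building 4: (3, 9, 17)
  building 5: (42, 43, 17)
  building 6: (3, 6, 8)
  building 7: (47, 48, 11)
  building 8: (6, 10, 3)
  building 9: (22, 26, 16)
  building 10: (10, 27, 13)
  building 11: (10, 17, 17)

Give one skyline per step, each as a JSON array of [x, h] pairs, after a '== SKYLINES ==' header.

== SKYLINES ==
[[1,2],[19,0]]
[[1,2],[19,0],[38,20],[40,0]]
[[1,2],[19,0],[38,20],[40,0]]
[[1,2],[3,17],[9,2],[19,0],[38,20],[40,0]]
[[1,2],[3,17],[9,2],[19,0],[38,20],[40,0],[42,17],[43,0]]
[[1,2],[3,17],[9,2],[19,0],[38,20],[40,0],[42,17],[43,0]]
[[1,2],[3,17],[9,2],[19,0],[38,20],[40,0],[42,17],[43,0],[47,11],[48,0]]
[[1,2],[3,17],[9,3],[10,2],[19,0],[38,20],[40,0],[42,17],[43,0],[47,11],[48,0]]
[[1,2],[3,17],[9,3],[10,2],[19,0],[22,16],[26,0],[38,20],[40,0],[42,17],[43,0],[47,11],[48,0]]
[[1,2],[3,17],[9,3],[10,13],[22,16],[26,13],[27,0],[38,20],[40,0],[42,17],[43,0],[47,11],[48,0]]
[[1,2],[3,17],[9,3],[10,17],[17,13],[22,16],[26,13],[27,0],[38,20],[40,0],[42,17],[43,0],[47,11],[48,0]]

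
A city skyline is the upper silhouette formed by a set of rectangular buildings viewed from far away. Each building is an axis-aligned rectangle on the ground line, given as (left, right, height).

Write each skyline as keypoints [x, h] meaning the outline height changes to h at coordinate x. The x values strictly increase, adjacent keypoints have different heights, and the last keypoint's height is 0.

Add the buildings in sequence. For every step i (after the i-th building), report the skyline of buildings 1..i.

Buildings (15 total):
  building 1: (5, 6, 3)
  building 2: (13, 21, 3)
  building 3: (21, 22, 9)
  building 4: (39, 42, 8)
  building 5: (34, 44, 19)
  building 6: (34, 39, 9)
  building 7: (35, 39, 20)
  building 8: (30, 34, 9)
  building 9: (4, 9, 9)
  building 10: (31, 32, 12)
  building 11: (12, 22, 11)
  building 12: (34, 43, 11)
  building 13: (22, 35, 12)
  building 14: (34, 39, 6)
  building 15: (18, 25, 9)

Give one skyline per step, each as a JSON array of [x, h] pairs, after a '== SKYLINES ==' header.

== SKYLINES ==
[[5,3],[6,0]]
[[5,3],[6,0],[13,3],[21,0]]
[[5,3],[6,0],[13,3],[21,9],[22,0]]
[[5,3],[6,0],[13,3],[21,9],[22,0],[39,8],[42,0]]
[[5,3],[6,0],[13,3],[21,9],[22,0],[34,19],[44,0]]
[[5,3],[6,0],[13,3],[21,9],[22,0],[34,19],[44,0]]
[[5,3],[6,0],[13,3],[21,9],[22,0],[34,19],[35,20],[39,19],[44,0]]
[[5,3],[6,0],[13,3],[21,9],[22,0],[30,9],[34,19],[35,20],[39,19],[44,0]]
[[4,9],[9,0],[13,3],[21,9],[22,0],[30,9],[34,19],[35,20],[39,19],[44,0]]
[[4,9],[9,0],[13,3],[21,9],[22,0],[30,9],[31,12],[32,9],[34,19],[35,20],[39,19],[44,0]]
[[4,9],[9,0],[12,11],[22,0],[30,9],[31,12],[32,9],[34,19],[35,20],[39,19],[44,0]]
[[4,9],[9,0],[12,11],[22,0],[30,9],[31,12],[32,9],[34,19],[35,20],[39,19],[44,0]]
[[4,9],[9,0],[12,11],[22,12],[34,19],[35,20],[39,19],[44,0]]
[[4,9],[9,0],[12,11],[22,12],[34,19],[35,20],[39,19],[44,0]]
[[4,9],[9,0],[12,11],[22,12],[34,19],[35,20],[39,19],[44,0]]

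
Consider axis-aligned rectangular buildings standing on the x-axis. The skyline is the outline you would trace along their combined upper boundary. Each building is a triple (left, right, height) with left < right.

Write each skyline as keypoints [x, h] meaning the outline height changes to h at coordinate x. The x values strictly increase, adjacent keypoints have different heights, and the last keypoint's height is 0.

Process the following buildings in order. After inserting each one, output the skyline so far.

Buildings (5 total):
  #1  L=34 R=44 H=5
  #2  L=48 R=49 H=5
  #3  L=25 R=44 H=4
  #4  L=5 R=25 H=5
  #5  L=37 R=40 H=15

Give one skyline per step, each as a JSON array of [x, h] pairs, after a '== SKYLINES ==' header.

== SKYLINES ==
[[34,5],[44,0]]
[[34,5],[44,0],[48,5],[49,0]]
[[25,4],[34,5],[44,0],[48,5],[49,0]]
[[5,5],[25,4],[34,5],[44,0],[48,5],[49,0]]
[[5,5],[25,4],[34,5],[37,15],[40,5],[44,0],[48,5],[49,0]]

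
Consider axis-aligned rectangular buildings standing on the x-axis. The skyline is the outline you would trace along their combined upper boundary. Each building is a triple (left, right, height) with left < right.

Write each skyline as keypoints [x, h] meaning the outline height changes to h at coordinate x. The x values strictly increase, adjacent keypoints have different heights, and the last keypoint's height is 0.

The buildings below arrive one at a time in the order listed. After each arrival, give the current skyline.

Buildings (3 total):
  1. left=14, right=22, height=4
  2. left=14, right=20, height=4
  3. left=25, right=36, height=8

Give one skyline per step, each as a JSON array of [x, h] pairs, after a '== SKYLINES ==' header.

== SKYLINES ==
[[14,4],[22,0]]
[[14,4],[22,0]]
[[14,4],[22,0],[25,8],[36,0]]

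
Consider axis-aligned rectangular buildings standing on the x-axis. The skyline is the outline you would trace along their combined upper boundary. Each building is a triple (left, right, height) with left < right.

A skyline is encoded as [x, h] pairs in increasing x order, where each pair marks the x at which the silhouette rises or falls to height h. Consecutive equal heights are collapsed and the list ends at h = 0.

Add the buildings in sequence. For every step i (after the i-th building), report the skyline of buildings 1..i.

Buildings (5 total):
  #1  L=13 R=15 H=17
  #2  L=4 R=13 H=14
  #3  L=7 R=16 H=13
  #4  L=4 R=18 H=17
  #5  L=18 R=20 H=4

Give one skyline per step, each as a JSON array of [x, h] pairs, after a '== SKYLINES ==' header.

== SKYLINES ==
[[13,17],[15,0]]
[[4,14],[13,17],[15,0]]
[[4,14],[13,17],[15,13],[16,0]]
[[4,17],[18,0]]
[[4,17],[18,4],[20,0]]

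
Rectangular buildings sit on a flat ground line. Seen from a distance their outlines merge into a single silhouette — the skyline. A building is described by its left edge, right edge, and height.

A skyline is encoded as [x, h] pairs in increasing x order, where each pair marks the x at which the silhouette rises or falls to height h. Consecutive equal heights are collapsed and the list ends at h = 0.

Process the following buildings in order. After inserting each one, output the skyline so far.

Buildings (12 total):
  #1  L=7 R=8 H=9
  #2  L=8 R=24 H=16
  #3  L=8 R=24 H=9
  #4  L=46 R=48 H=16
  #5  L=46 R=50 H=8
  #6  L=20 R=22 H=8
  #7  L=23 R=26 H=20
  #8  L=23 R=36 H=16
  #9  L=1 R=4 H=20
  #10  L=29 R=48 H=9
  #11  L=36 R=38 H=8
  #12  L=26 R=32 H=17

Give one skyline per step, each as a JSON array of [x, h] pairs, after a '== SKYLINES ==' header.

== SKYLINES ==
[[7,9],[8,0]]
[[7,9],[8,16],[24,0]]
[[7,9],[8,16],[24,0]]
[[7,9],[8,16],[24,0],[46,16],[48,0]]
[[7,9],[8,16],[24,0],[46,16],[48,8],[50,0]]
[[7,9],[8,16],[24,0],[46,16],[48,8],[50,0]]
[[7,9],[8,16],[23,20],[26,0],[46,16],[48,8],[50,0]]
[[7,9],[8,16],[23,20],[26,16],[36,0],[46,16],[48,8],[50,0]]
[[1,20],[4,0],[7,9],[8,16],[23,20],[26,16],[36,0],[46,16],[48,8],[50,0]]
[[1,20],[4,0],[7,9],[8,16],[23,20],[26,16],[36,9],[46,16],[48,8],[50,0]]
[[1,20],[4,0],[7,9],[8,16],[23,20],[26,16],[36,9],[46,16],[48,8],[50,0]]
[[1,20],[4,0],[7,9],[8,16],[23,20],[26,17],[32,16],[36,9],[46,16],[48,8],[50,0]]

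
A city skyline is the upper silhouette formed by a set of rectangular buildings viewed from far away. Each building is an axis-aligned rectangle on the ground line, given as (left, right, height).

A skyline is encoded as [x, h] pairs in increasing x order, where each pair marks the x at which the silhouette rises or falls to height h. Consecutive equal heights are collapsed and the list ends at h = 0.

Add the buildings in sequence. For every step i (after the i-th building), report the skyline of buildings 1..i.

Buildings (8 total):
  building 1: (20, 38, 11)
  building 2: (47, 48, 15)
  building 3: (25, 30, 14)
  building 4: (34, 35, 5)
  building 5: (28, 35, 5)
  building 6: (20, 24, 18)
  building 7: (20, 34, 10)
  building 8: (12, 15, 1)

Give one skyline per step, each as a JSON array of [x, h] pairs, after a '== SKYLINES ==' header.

== SKYLINES ==
[[20,11],[38,0]]
[[20,11],[38,0],[47,15],[48,0]]
[[20,11],[25,14],[30,11],[38,0],[47,15],[48,0]]
[[20,11],[25,14],[30,11],[38,0],[47,15],[48,0]]
[[20,11],[25,14],[30,11],[38,0],[47,15],[48,0]]
[[20,18],[24,11],[25,14],[30,11],[38,0],[47,15],[48,0]]
[[20,18],[24,11],[25,14],[30,11],[38,0],[47,15],[48,0]]
[[12,1],[15,0],[20,18],[24,11],[25,14],[30,11],[38,0],[47,15],[48,0]]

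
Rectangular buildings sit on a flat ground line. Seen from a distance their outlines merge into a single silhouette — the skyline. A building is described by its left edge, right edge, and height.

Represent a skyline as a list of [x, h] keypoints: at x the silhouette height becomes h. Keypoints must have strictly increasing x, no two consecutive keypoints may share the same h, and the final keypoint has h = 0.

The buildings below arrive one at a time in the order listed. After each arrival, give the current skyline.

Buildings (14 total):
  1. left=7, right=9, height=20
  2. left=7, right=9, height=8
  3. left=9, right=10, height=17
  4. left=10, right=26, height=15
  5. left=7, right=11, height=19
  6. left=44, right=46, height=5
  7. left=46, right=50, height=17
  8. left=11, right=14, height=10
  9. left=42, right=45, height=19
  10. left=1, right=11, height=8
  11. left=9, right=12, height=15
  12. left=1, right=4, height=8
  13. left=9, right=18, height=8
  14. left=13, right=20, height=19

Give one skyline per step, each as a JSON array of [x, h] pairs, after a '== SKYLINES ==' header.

== SKYLINES ==
[[7,20],[9,0]]
[[7,20],[9,0]]
[[7,20],[9,17],[10,0]]
[[7,20],[9,17],[10,15],[26,0]]
[[7,20],[9,19],[11,15],[26,0]]
[[7,20],[9,19],[11,15],[26,0],[44,5],[46,0]]
[[7,20],[9,19],[11,15],[26,0],[44,5],[46,17],[50,0]]
[[7,20],[9,19],[11,15],[26,0],[44,5],[46,17],[50,0]]
[[7,20],[9,19],[11,15],[26,0],[42,19],[45,5],[46,17],[50,0]]
[[1,8],[7,20],[9,19],[11,15],[26,0],[42,19],[45,5],[46,17],[50,0]]
[[1,8],[7,20],[9,19],[11,15],[26,0],[42,19],[45,5],[46,17],[50,0]]
[[1,8],[7,20],[9,19],[11,15],[26,0],[42,19],[45,5],[46,17],[50,0]]
[[1,8],[7,20],[9,19],[11,15],[26,0],[42,19],[45,5],[46,17],[50,0]]
[[1,8],[7,20],[9,19],[11,15],[13,19],[20,15],[26,0],[42,19],[45,5],[46,17],[50,0]]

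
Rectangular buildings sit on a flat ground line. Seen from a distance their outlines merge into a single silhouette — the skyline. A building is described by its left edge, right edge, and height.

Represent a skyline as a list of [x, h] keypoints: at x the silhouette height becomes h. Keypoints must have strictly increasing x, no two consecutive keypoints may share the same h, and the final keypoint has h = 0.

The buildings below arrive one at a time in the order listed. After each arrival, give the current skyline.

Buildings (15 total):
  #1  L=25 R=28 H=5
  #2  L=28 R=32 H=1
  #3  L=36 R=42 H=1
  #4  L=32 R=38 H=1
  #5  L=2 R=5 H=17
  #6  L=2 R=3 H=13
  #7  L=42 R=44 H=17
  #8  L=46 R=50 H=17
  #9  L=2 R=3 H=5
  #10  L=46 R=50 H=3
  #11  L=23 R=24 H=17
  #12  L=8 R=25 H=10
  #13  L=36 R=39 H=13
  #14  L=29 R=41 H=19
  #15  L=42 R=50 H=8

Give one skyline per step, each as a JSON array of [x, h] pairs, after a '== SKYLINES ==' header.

== SKYLINES ==
[[25,5],[28,0]]
[[25,5],[28,1],[32,0]]
[[25,5],[28,1],[32,0],[36,1],[42,0]]
[[25,5],[28,1],[42,0]]
[[2,17],[5,0],[25,5],[28,1],[42,0]]
[[2,17],[5,0],[25,5],[28,1],[42,0]]
[[2,17],[5,0],[25,5],[28,1],[42,17],[44,0]]
[[2,17],[5,0],[25,5],[28,1],[42,17],[44,0],[46,17],[50,0]]
[[2,17],[5,0],[25,5],[28,1],[42,17],[44,0],[46,17],[50,0]]
[[2,17],[5,0],[25,5],[28,1],[42,17],[44,0],[46,17],[50,0]]
[[2,17],[5,0],[23,17],[24,0],[25,5],[28,1],[42,17],[44,0],[46,17],[50,0]]
[[2,17],[5,0],[8,10],[23,17],[24,10],[25,5],[28,1],[42,17],[44,0],[46,17],[50,0]]
[[2,17],[5,0],[8,10],[23,17],[24,10],[25,5],[28,1],[36,13],[39,1],[42,17],[44,0],[46,17],[50,0]]
[[2,17],[5,0],[8,10],[23,17],[24,10],[25,5],[28,1],[29,19],[41,1],[42,17],[44,0],[46,17],[50,0]]
[[2,17],[5,0],[8,10],[23,17],[24,10],[25,5],[28,1],[29,19],[41,1],[42,17],[44,8],[46,17],[50,0]]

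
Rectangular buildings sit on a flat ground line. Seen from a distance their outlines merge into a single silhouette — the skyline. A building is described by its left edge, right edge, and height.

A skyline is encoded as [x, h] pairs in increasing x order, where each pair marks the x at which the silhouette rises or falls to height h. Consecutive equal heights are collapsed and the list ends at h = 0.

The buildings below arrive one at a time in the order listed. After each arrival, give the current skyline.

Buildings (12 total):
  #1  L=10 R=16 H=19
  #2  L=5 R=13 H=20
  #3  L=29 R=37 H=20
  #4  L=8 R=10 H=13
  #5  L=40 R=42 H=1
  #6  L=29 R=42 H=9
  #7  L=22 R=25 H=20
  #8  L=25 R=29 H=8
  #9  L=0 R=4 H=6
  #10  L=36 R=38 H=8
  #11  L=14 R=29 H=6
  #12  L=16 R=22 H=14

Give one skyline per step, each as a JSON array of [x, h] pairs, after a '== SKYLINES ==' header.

== SKYLINES ==
[[10,19],[16,0]]
[[5,20],[13,19],[16,0]]
[[5,20],[13,19],[16,0],[29,20],[37,0]]
[[5,20],[13,19],[16,0],[29,20],[37,0]]
[[5,20],[13,19],[16,0],[29,20],[37,0],[40,1],[42,0]]
[[5,20],[13,19],[16,0],[29,20],[37,9],[42,0]]
[[5,20],[13,19],[16,0],[22,20],[25,0],[29,20],[37,9],[42,0]]
[[5,20],[13,19],[16,0],[22,20],[25,8],[29,20],[37,9],[42,0]]
[[0,6],[4,0],[5,20],[13,19],[16,0],[22,20],[25,8],[29,20],[37,9],[42,0]]
[[0,6],[4,0],[5,20],[13,19],[16,0],[22,20],[25,8],[29,20],[37,9],[42,0]]
[[0,6],[4,0],[5,20],[13,19],[16,6],[22,20],[25,8],[29,20],[37,9],[42,0]]
[[0,6],[4,0],[5,20],[13,19],[16,14],[22,20],[25,8],[29,20],[37,9],[42,0]]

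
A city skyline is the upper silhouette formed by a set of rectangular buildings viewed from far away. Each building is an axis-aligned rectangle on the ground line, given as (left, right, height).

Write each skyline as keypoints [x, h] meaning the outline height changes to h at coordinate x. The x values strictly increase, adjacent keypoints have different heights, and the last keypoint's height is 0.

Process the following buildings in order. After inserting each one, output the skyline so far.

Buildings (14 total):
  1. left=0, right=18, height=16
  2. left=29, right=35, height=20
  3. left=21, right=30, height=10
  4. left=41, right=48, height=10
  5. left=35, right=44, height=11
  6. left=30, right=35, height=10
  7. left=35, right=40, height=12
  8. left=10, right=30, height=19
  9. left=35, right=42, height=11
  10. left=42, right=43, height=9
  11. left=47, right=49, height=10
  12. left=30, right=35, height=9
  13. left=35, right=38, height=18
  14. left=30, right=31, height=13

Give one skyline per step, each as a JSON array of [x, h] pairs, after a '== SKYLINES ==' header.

== SKYLINES ==
[[0,16],[18,0]]
[[0,16],[18,0],[29,20],[35,0]]
[[0,16],[18,0],[21,10],[29,20],[35,0]]
[[0,16],[18,0],[21,10],[29,20],[35,0],[41,10],[48,0]]
[[0,16],[18,0],[21,10],[29,20],[35,11],[44,10],[48,0]]
[[0,16],[18,0],[21,10],[29,20],[35,11],[44,10],[48,0]]
[[0,16],[18,0],[21,10],[29,20],[35,12],[40,11],[44,10],[48,0]]
[[0,16],[10,19],[29,20],[35,12],[40,11],[44,10],[48,0]]
[[0,16],[10,19],[29,20],[35,12],[40,11],[44,10],[48,0]]
[[0,16],[10,19],[29,20],[35,12],[40,11],[44,10],[48,0]]
[[0,16],[10,19],[29,20],[35,12],[40,11],[44,10],[49,0]]
[[0,16],[10,19],[29,20],[35,12],[40,11],[44,10],[49,0]]
[[0,16],[10,19],[29,20],[35,18],[38,12],[40,11],[44,10],[49,0]]
[[0,16],[10,19],[29,20],[35,18],[38,12],[40,11],[44,10],[49,0]]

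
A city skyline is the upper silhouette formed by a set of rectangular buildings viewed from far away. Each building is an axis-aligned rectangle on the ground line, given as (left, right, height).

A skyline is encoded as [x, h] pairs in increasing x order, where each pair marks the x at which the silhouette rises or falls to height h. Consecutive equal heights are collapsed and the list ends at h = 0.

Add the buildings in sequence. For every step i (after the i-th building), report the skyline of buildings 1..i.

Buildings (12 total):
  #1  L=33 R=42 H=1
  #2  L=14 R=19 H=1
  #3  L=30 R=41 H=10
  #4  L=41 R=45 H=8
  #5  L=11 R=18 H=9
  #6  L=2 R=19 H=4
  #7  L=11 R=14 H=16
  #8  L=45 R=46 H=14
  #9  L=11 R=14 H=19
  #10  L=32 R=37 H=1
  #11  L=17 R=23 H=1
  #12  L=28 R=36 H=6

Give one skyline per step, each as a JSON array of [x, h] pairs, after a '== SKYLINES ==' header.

== SKYLINES ==
[[33,1],[42,0]]
[[14,1],[19,0],[33,1],[42,0]]
[[14,1],[19,0],[30,10],[41,1],[42,0]]
[[14,1],[19,0],[30,10],[41,8],[45,0]]
[[11,9],[18,1],[19,0],[30,10],[41,8],[45,0]]
[[2,4],[11,9],[18,4],[19,0],[30,10],[41,8],[45,0]]
[[2,4],[11,16],[14,9],[18,4],[19,0],[30,10],[41,8],[45,0]]
[[2,4],[11,16],[14,9],[18,4],[19,0],[30,10],[41,8],[45,14],[46,0]]
[[2,4],[11,19],[14,9],[18,4],[19,0],[30,10],[41,8],[45,14],[46,0]]
[[2,4],[11,19],[14,9],[18,4],[19,0],[30,10],[41,8],[45,14],[46,0]]
[[2,4],[11,19],[14,9],[18,4],[19,1],[23,0],[30,10],[41,8],[45,14],[46,0]]
[[2,4],[11,19],[14,9],[18,4],[19,1],[23,0],[28,6],[30,10],[41,8],[45,14],[46,0]]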